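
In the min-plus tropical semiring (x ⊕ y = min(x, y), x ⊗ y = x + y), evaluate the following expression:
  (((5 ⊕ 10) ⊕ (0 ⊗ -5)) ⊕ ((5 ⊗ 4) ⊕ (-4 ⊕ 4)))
(((5 ⊕ 10) ⊕ (0 ⊗ -5)) ⊕ ((5 ⊗ 4) ⊕ (-4 ⊕ 4))) = -5

Expand innermost to outermost. Recall ⊕ takes the minimum of its arguments and ⊗ takes their sum. Working out the expression (((5 ⊕ 10) ⊕ (0 ⊗ -5)) ⊕ ((5 ⊗ 4) ⊕ (-4 ⊕ 4))) gives -5.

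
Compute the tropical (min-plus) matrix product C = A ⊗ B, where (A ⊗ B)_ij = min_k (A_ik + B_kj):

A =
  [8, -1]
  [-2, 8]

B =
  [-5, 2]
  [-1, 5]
A ⊗ B =
  [-2, 4]
  [-7, 0]

Apply the min-plus product entry-by-entry:
  C[0][0] = min over k of (A[0][0] + B[0][0] = 8 + -5 = 3, A[0][1] + B[1][0] = -1 + -1 = -2) = -2 (attained at k = 1)
  C[0][1] = min over k of (A[0][0] + B[0][1] = 8 + 2 = 10, A[0][1] + B[1][1] = -1 + 5 = 4) = 4 (attained at k = 1)
  C[1][0] = min over k of (A[1][0] + B[0][0] = -2 + -5 = -7, A[1][1] + B[1][0] = 8 + -1 = 7) = -7 (attained at k = 0)
  C[1][1] = min over k of (A[1][0] + B[0][1] = -2 + 2 = 0, A[1][1] + B[1][1] = 8 + 5 = 13) = 0 (attained at k = 0)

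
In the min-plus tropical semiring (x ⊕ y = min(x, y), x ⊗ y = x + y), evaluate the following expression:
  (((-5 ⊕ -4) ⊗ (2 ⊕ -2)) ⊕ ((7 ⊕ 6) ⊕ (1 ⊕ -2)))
(((-5 ⊕ -4) ⊗ (2 ⊕ -2)) ⊕ ((7 ⊕ 6) ⊕ (1 ⊕ -2))) = -7

Expand innermost to outermost. Recall ⊕ takes the minimum of its arguments and ⊗ takes their sum. Working out the expression (((-5 ⊕ -4) ⊗ (2 ⊕ -2)) ⊕ ((7 ⊕ 6) ⊕ (1 ⊕ -2))) gives -7.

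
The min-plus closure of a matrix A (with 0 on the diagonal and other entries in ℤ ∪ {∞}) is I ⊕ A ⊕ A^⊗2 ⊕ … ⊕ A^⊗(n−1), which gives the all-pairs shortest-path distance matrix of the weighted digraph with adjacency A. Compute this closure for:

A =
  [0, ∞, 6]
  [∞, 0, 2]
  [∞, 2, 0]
Closure =
  [0, 8, 6]
  [∞, 0, 2]
  [∞, 2, 0]

This is the Floyd-Warshall all-pairs shortest-path computation. For each intermediate vertex k = 0, 1, …, 2, update dist[i][j] ← min(dist[i][j], dist[i][k] + dist[k][j]). The final matrix gives, for each (i, j), the minimum total weight of any directed path from i to j (possibly empty when i = j).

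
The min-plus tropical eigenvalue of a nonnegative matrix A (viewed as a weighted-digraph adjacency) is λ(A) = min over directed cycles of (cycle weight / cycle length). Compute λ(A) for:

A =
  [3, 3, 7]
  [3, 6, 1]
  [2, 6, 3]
λ(A) = 2

Enumerate directed cycles and compute their means (weight / length). Sample:
  cycle 0 → 0: weight = 3, length = 1, mean = 3/1 ≈ 3.000
  cycle 1 → 1: weight = 6, length = 1, mean = 6/1 ≈ 6.000
  cycle 2 → 2: weight = 3, length = 1, mean = 3/1 ≈ 3.000
  cycle 0 → 1 → 0: weight = 6, length = 2, mean = 6/2 ≈ 3.000
  cycle 0 → 2 → 0: weight = 9, length = 2, mean = 9/2 ≈ 4.500
  cycle 1 → 0 → 1: weight = 6, length = 2, mean = 6/2 ≈ 3.000
Minimum mean = 2.000, attained e.g. along the cycle 0 → 1 → 2 → 0 with weight 6 and length 3. So λ(A) = 6/3 = 2.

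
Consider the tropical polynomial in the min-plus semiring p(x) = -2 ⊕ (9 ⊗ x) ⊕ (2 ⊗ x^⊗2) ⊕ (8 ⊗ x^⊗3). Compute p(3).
p(3) = -2

A tropical monomial a ⊗ x^⊗i evaluates to a + i · x. Evaluating each term at x = 3:
  Term 0 contributes -2 + 0 · 3 = -2
  Term 1 contributes 9 + 1 · 3 = 12
  Term 2 contributes 2 + 2 · 3 = 8
  Term 3 contributes 8 + 3 · 3 = 17
p(3) = ⊕ of these = min[-2, 12, 8, 17] = -2.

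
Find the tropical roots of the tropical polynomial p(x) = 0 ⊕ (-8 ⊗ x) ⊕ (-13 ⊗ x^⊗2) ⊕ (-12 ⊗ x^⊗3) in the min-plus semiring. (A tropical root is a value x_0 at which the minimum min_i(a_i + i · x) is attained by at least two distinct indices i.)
Roots: {-1, 5, 8}

Each tropical root is a break point of the lower envelope of the lines y = a_i + i · x (there are 4 lines, with slopes 0, 1, ..., 3). Only the lines that attain the minimum somewhere contribute to roots; other lines are dominated. Here the surviving (envelope) indices are i = 3, i = 2, i = 1, i = 0.
Intersections between consecutive envelope lines give the roots: for adjacent envelope indices i < j the intersection is x = (a_i − a_j) / (j − i). Reading off the sorted break points: {-1, 5, 8}.
Verification: at each break x_0, at least two indices attain the minimum of min_i(a_i + i · x_0).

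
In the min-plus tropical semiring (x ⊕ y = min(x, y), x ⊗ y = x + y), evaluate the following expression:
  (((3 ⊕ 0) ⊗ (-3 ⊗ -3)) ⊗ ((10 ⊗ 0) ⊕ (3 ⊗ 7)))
(((3 ⊕ 0) ⊗ (-3 ⊗ -3)) ⊗ ((10 ⊗ 0) ⊕ (3 ⊗ 7))) = 4

Expand innermost to outermost. Recall ⊕ takes the minimum of its arguments and ⊗ takes their sum. Working out the expression (((3 ⊕ 0) ⊗ (-3 ⊗ -3)) ⊗ ((10 ⊗ 0) ⊕ (3 ⊗ 7))) gives 4.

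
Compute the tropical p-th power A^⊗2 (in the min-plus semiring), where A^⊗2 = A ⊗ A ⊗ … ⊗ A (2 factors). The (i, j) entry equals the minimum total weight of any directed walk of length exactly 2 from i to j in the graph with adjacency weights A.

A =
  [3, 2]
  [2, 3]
A^⊗2 =
  [4, 5]
  [5, 4]

Each entry (A^⊗2)_ij equals the minimum over all length-2 walks i = v_0 → v_1 → … → v_2 = j of Σ_t A[v_t][v_{t+1}]. For example, for (i, j) = (0, 1) we minimise over 2 possible intermediate vertex sequences; the minimum is 5, attained along the walk 0 → 0 → 1.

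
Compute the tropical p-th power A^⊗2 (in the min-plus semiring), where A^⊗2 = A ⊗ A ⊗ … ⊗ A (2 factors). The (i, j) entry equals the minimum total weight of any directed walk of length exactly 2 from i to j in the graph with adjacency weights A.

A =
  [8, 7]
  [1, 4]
A^⊗2 =
  [8, 11]
  [5, 8]

Each entry (A^⊗2)_ij equals the minimum over all length-2 walks i = v_0 → v_1 → … → v_2 = j of Σ_t A[v_t][v_{t+1}]. For example, for (i, j) = (0, 1) we minimise over 2 possible intermediate vertex sequences; the minimum is 11, attained along the walk 0 → 1 → 1.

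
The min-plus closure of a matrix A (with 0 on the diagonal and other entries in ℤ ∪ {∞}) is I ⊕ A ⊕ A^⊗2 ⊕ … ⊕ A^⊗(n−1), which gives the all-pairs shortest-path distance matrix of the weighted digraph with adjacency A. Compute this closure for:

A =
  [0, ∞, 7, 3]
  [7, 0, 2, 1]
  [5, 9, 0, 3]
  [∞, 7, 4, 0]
Closure =
  [0, 10, 7, 3]
  [7, 0, 2, 1]
  [5, 9, 0, 3]
  [9, 7, 4, 0]

This is the Floyd-Warshall all-pairs shortest-path computation. For each intermediate vertex k = 0, 1, …, 3, update dist[i][j] ← min(dist[i][j], dist[i][k] + dist[k][j]). The final matrix gives, for each (i, j), the minimum total weight of any directed path from i to j (possibly empty when i = j).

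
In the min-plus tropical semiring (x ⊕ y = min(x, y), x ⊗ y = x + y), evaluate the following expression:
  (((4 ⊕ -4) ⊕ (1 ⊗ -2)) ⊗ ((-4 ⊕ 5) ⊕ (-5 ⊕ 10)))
(((4 ⊕ -4) ⊕ (1 ⊗ -2)) ⊗ ((-4 ⊕ 5) ⊕ (-5 ⊕ 10))) = -9

Expand innermost to outermost. Recall ⊕ takes the minimum of its arguments and ⊗ takes their sum. Working out the expression (((4 ⊕ -4) ⊕ (1 ⊗ -2)) ⊗ ((-4 ⊕ 5) ⊕ (-5 ⊕ 10))) gives -9.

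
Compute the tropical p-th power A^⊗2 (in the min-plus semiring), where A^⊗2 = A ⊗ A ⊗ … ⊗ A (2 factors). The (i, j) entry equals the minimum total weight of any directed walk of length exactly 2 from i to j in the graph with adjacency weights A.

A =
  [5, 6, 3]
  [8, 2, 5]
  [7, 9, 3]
A^⊗2 =
  [10, 8, 6]
  [10, 4, 7]
  [10, 11, 6]

Each entry (A^⊗2)_ij equals the minimum over all length-2 walks i = v_0 → v_1 → … → v_2 = j of Σ_t A[v_t][v_{t+1}]. For example, for (i, j) = (0, 2) we minimise over 3 possible intermediate vertex sequences; the minimum is 6, attained along the walk 0 → 2 → 2.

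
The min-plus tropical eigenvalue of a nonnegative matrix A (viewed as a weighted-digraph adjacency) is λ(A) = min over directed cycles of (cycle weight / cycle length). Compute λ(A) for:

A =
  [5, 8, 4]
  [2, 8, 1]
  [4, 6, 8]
λ(A) = 7/2

Enumerate directed cycles and compute their means (weight / length). Sample:
  cycle 0 → 0: weight = 5, length = 1, mean = 5/1 ≈ 5.000
  cycle 1 → 1: weight = 8, length = 1, mean = 8/1 ≈ 8.000
  cycle 2 → 2: weight = 8, length = 1, mean = 8/1 ≈ 8.000
  cycle 0 → 1 → 0: weight = 10, length = 2, mean = 10/2 ≈ 5.000
  cycle 0 → 2 → 0: weight = 8, length = 2, mean = 8/2 ≈ 4.000
  cycle 1 → 0 → 1: weight = 10, length = 2, mean = 10/2 ≈ 5.000
Minimum mean = 3.500, attained e.g. along the cycle 1 → 2 → 1 with weight 7 and length 2. So λ(A) = 7/2 = 7/2.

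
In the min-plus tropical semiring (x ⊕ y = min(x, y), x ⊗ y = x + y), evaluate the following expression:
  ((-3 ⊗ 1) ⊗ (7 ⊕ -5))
((-3 ⊗ 1) ⊗ (7 ⊕ -5)) = -7

Expand innermost to outermost. Recall ⊕ takes the minimum of its arguments and ⊗ takes their sum. Working out the expression ((-3 ⊗ 1) ⊗ (7 ⊕ -5)) gives -7.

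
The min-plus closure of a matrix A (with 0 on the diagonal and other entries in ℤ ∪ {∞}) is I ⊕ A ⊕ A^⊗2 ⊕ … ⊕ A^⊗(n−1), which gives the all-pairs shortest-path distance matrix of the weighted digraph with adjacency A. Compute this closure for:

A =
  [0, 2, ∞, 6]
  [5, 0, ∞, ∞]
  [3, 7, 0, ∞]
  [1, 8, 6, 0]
Closure =
  [0, 2, 12, 6]
  [5, 0, 17, 11]
  [3, 5, 0, 9]
  [1, 3, 6, 0]

This is the Floyd-Warshall all-pairs shortest-path computation. For each intermediate vertex k = 0, 1, …, 3, update dist[i][j] ← min(dist[i][j], dist[i][k] + dist[k][j]). The final matrix gives, for each (i, j), the minimum total weight of any directed path from i to j (possibly empty when i = j).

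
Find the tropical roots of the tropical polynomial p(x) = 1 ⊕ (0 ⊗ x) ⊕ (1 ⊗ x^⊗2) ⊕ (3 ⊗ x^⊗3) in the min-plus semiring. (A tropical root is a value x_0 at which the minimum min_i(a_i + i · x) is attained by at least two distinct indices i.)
Roots: {-2, -1, 1}

Each tropical root is a break point of the lower envelope of the lines y = a_i + i · x (there are 4 lines, with slopes 0, 1, ..., 3). Only the lines that attain the minimum somewhere contribute to roots; other lines are dominated. Here the surviving (envelope) indices are i = 3, i = 2, i = 1, i = 0.
Intersections between consecutive envelope lines give the roots: for adjacent envelope indices i < j the intersection is x = (a_i − a_j) / (j − i). Reading off the sorted break points: {-2, -1, 1}.
Verification: at each break x_0, at least two indices attain the minimum of min_i(a_i + i · x_0).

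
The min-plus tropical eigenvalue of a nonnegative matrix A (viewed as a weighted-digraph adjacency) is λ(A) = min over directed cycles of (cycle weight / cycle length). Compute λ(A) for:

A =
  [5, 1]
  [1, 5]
λ(A) = 1

Enumerate directed cycles and compute their means (weight / length). Sample:
  cycle 0 → 0: weight = 5, length = 1, mean = 5/1 ≈ 5.000
  cycle 1 → 1: weight = 5, length = 1, mean = 5/1 ≈ 5.000
  cycle 0 → 1 → 0: weight = 2, length = 2, mean = 2/2 ≈ 1.000
  cycle 1 → 0 → 1: weight = 2, length = 2, mean = 2/2 ≈ 1.000
Minimum mean = 1.000, attained e.g. along the cycle 0 → 1 → 0 with weight 2 and length 2. So λ(A) = 2/2 = 1.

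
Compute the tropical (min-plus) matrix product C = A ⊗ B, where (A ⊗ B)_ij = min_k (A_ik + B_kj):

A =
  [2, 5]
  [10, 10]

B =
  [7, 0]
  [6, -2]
A ⊗ B =
  [9, 2]
  [16, 8]

Apply the min-plus product entry-by-entry:
  C[0][0] = min over k of (A[0][0] + B[0][0] = 2 + 7 = 9, A[0][1] + B[1][0] = 5 + 6 = 11) = 9 (attained at k = 0)
  C[0][1] = min over k of (A[0][0] + B[0][1] = 2 + 0 = 2, A[0][1] + B[1][1] = 5 + -2 = 3) = 2 (attained at k = 0)
  C[1][0] = min over k of (A[1][0] + B[0][0] = 10 + 7 = 17, A[1][1] + B[1][0] = 10 + 6 = 16) = 16 (attained at k = 1)
  C[1][1] = min over k of (A[1][0] + B[0][1] = 10 + 0 = 10, A[1][1] + B[1][1] = 10 + -2 = 8) = 8 (attained at k = 1)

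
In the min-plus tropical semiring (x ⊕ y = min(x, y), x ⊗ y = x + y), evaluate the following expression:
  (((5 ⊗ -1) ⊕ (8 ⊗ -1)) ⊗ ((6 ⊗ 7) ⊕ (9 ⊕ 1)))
(((5 ⊗ -1) ⊕ (8 ⊗ -1)) ⊗ ((6 ⊗ 7) ⊕ (9 ⊕ 1))) = 5

Expand innermost to outermost. Recall ⊕ takes the minimum of its arguments and ⊗ takes their sum. Working out the expression (((5 ⊗ -1) ⊕ (8 ⊗ -1)) ⊗ ((6 ⊗ 7) ⊕ (9 ⊕ 1))) gives 5.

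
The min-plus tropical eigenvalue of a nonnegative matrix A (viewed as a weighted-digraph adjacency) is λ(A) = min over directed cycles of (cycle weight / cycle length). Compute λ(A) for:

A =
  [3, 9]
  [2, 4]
λ(A) = 3

Enumerate directed cycles and compute their means (weight / length). Sample:
  cycle 0 → 0: weight = 3, length = 1, mean = 3/1 ≈ 3.000
  cycle 1 → 1: weight = 4, length = 1, mean = 4/1 ≈ 4.000
  cycle 0 → 1 → 0: weight = 11, length = 2, mean = 11/2 ≈ 5.500
  cycle 1 → 0 → 1: weight = 11, length = 2, mean = 11/2 ≈ 5.500
Minimum mean = 3.000, attained e.g. along the cycle 0 → 0 with weight 3 and length 1. So λ(A) = 3/1 = 3.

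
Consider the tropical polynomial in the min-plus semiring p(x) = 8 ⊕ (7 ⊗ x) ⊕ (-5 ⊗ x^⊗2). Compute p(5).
p(5) = 5

A tropical monomial a ⊗ x^⊗i evaluates to a + i · x. Evaluating each term at x = 5:
  Term 0 contributes 8 + 0 · 5 = 8
  Term 1 contributes 7 + 1 · 5 = 12
  Term 2 contributes -5 + 2 · 5 = 5
p(5) = ⊕ of these = min[8, 12, 5] = 5.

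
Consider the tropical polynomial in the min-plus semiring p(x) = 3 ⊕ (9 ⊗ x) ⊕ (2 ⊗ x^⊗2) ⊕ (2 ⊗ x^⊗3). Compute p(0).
p(0) = 2

A tropical monomial a ⊗ x^⊗i evaluates to a + i · x. Evaluating each term at x = 0:
  Term 0 contributes 3 + 0 · 0 = 3
  Term 1 contributes 9 + 1 · 0 = 9
  Term 2 contributes 2 + 2 · 0 = 2
  Term 3 contributes 2 + 3 · 0 = 2
p(0) = ⊕ of these = min[3, 9, 2, 2] = 2.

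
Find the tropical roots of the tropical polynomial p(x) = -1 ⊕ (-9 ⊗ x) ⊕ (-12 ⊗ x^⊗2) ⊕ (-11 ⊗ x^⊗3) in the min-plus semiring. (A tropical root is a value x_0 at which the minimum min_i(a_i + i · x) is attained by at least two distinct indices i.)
Roots: {-1, 3, 8}

Each tropical root is a break point of the lower envelope of the lines y = a_i + i · x (there are 4 lines, with slopes 0, 1, ..., 3). Only the lines that attain the minimum somewhere contribute to roots; other lines are dominated. Here the surviving (envelope) indices are i = 3, i = 2, i = 1, i = 0.
Intersections between consecutive envelope lines give the roots: for adjacent envelope indices i < j the intersection is x = (a_i − a_j) / (j − i). Reading off the sorted break points: {-1, 3, 8}.
Verification: at each break x_0, at least two indices attain the minimum of min_i(a_i + i · x_0).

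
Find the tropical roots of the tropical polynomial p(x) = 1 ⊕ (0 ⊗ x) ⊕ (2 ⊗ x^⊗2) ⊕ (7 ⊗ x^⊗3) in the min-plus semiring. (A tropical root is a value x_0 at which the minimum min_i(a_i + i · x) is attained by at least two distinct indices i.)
Roots: {-5, -2, 1}

Each tropical root is a break point of the lower envelope of the lines y = a_i + i · x (there are 4 lines, with slopes 0, 1, ..., 3). Only the lines that attain the minimum somewhere contribute to roots; other lines are dominated. Here the surviving (envelope) indices are i = 3, i = 2, i = 1, i = 0.
Intersections between consecutive envelope lines give the roots: for adjacent envelope indices i < j the intersection is x = (a_i − a_j) / (j − i). Reading off the sorted break points: {-5, -2, 1}.
Verification: at each break x_0, at least two indices attain the minimum of min_i(a_i + i · x_0).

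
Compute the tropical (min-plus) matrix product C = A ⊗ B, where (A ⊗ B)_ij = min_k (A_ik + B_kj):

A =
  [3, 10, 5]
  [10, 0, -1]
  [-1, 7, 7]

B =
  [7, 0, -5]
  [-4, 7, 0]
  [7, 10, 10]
A ⊗ B =
  [6, 3, -2]
  [-4, 7, 0]
  [3, -1, -6]

Apply the min-plus product entry-by-entry:
  C[0][0] = min over k of (A[0][0] + B[0][0] = 3 + 7 = 10, A[0][1] + B[1][0] = 10 + -4 = 6, A[0][2] + B[2][0] = 5 + 7 = 12) = 6 (attained at k = 1)
  C[0][1] = min over k of (A[0][0] + B[0][1] = 3 + 0 = 3, A[0][1] + B[1][1] = 10 + 7 = 17, A[0][2] + B[2][1] = 5 + 10 = 15) = 3 (attained at k = 0)
  C[0][2] = min over k of (A[0][0] + B[0][2] = 3 + -5 = -2, A[0][1] + B[1][2] = 10 + 0 = 10, A[0][2] + B[2][2] = 5 + 10 = 15) = -2 (attained at k = 0)
  C[1][0] = min over k of (A[1][0] + B[0][0] = 10 + 7 = 17, A[1][1] + B[1][0] = 0 + -4 = -4, A[1][2] + B[2][0] = -1 + 7 = 6) = -4 (attained at k = 1)
  C[1][1] = min over k of (A[1][0] + B[0][1] = 10 + 0 = 10, A[1][1] + B[1][1] = 0 + 7 = 7, A[1][2] + B[2][1] = -1 + 10 = 9) = 7 (attained at k = 1)
  C[1][2] = min over k of (A[1][0] + B[0][2] = 10 + -5 = 5, A[1][1] + B[1][2] = 0 + 0 = 0, A[1][2] + B[2][2] = -1 + 10 = 9) = 0 (attained at k = 1)
  C[2][0] = min over k of (A[2][0] + B[0][0] = -1 + 7 = 6, A[2][1] + B[1][0] = 7 + -4 = 3, A[2][2] + B[2][0] = 7 + 7 = 14) = 3 (attained at k = 1)
  C[2][1] = min over k of (A[2][0] + B[0][1] = -1 + 0 = -1, A[2][1] + B[1][1] = 7 + 7 = 14, A[2][2] + B[2][1] = 7 + 10 = 17) = -1 (attained at k = 0)
  C[2][2] = min over k of (A[2][0] + B[0][2] = -1 + -5 = -6, A[2][1] + B[1][2] = 7 + 0 = 7, A[2][2] + B[2][2] = 7 + 10 = 17) = -6 (attained at k = 0)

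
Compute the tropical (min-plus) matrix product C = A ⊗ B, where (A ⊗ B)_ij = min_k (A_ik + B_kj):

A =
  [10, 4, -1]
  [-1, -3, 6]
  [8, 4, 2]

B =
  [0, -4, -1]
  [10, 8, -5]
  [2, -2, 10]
A ⊗ B =
  [1, -3, -1]
  [-1, -5, -8]
  [4, 0, -1]

Apply the min-plus product entry-by-entry:
  C[0][0] = min over k of (A[0][0] + B[0][0] = 10 + 0 = 10, A[0][1] + B[1][0] = 4 + 10 = 14, A[0][2] + B[2][0] = -1 + 2 = 1) = 1 (attained at k = 2)
  C[0][1] = min over k of (A[0][0] + B[0][1] = 10 + -4 = 6, A[0][1] + B[1][1] = 4 + 8 = 12, A[0][2] + B[2][1] = -1 + -2 = -3) = -3 (attained at k = 2)
  C[0][2] = min over k of (A[0][0] + B[0][2] = 10 + -1 = 9, A[0][1] + B[1][2] = 4 + -5 = -1, A[0][2] + B[2][2] = -1 + 10 = 9) = -1 (attained at k = 1)
  C[1][0] = min over k of (A[1][0] + B[0][0] = -1 + 0 = -1, A[1][1] + B[1][0] = -3 + 10 = 7, A[1][2] + B[2][0] = 6 + 2 = 8) = -1 (attained at k = 0)
  C[1][1] = min over k of (A[1][0] + B[0][1] = -1 + -4 = -5, A[1][1] + B[1][1] = -3 + 8 = 5, A[1][2] + B[2][1] = 6 + -2 = 4) = -5 (attained at k = 0)
  C[1][2] = min over k of (A[1][0] + B[0][2] = -1 + -1 = -2, A[1][1] + B[1][2] = -3 + -5 = -8, A[1][2] + B[2][2] = 6 + 10 = 16) = -8 (attained at k = 1)
  C[2][0] = min over k of (A[2][0] + B[0][0] = 8 + 0 = 8, A[2][1] + B[1][0] = 4 + 10 = 14, A[2][2] + B[2][0] = 2 + 2 = 4) = 4 (attained at k = 2)
  C[2][1] = min over k of (A[2][0] + B[0][1] = 8 + -4 = 4, A[2][1] + B[1][1] = 4 + 8 = 12, A[2][2] + B[2][1] = 2 + -2 = 0) = 0 (attained at k = 2)
  C[2][2] = min over k of (A[2][0] + B[0][2] = 8 + -1 = 7, A[2][1] + B[1][2] = 4 + -5 = -1, A[2][2] + B[2][2] = 2 + 10 = 12) = -1 (attained at k = 1)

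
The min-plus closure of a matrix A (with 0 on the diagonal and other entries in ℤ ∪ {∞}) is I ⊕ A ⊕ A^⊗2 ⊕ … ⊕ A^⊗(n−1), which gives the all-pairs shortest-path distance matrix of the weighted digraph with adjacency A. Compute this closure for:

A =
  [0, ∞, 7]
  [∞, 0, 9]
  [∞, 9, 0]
Closure =
  [0, 16, 7]
  [∞, 0, 9]
  [∞, 9, 0]

This is the Floyd-Warshall all-pairs shortest-path computation. For each intermediate vertex k = 0, 1, …, 2, update dist[i][j] ← min(dist[i][j], dist[i][k] + dist[k][j]). The final matrix gives, for each (i, j), the minimum total weight of any directed path from i to j (possibly empty when i = j).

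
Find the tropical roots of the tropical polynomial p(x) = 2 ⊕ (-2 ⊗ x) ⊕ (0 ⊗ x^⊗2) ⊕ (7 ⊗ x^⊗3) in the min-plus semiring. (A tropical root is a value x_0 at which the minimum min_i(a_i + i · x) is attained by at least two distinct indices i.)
Roots: {-7, -2, 4}

Each tropical root is a break point of the lower envelope of the lines y = a_i + i · x (there are 4 lines, with slopes 0, 1, ..., 3). Only the lines that attain the minimum somewhere contribute to roots; other lines are dominated. Here the surviving (envelope) indices are i = 3, i = 2, i = 1, i = 0.
Intersections between consecutive envelope lines give the roots: for adjacent envelope indices i < j the intersection is x = (a_i − a_j) / (j − i). Reading off the sorted break points: {-7, -2, 4}.
Verification: at each break x_0, at least two indices attain the minimum of min_i(a_i + i · x_0).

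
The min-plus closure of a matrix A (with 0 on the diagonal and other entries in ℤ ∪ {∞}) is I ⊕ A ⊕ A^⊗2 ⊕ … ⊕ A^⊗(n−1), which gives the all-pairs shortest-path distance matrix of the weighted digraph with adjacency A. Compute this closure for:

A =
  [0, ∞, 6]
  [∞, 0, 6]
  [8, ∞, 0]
Closure =
  [0, ∞, 6]
  [14, 0, 6]
  [8, ∞, 0]

This is the Floyd-Warshall all-pairs shortest-path computation. For each intermediate vertex k = 0, 1, …, 2, update dist[i][j] ← min(dist[i][j], dist[i][k] + dist[k][j]). The final matrix gives, for each (i, j), the minimum total weight of any directed path from i to j (possibly empty when i = j).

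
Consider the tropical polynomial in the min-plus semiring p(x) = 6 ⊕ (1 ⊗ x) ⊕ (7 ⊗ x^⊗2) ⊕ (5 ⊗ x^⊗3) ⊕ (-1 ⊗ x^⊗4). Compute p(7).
p(7) = 6

A tropical monomial a ⊗ x^⊗i evaluates to a + i · x. Evaluating each term at x = 7:
  Term 0 contributes 6 + 0 · 7 = 6
  Term 1 contributes 1 + 1 · 7 = 8
  Term 2 contributes 7 + 2 · 7 = 21
  Term 3 contributes 5 + 3 · 7 = 26
  Term 4 contributes -1 + 4 · 7 = 27
p(7) = ⊕ of these = min[6, 8, 21, 26, 27] = 6.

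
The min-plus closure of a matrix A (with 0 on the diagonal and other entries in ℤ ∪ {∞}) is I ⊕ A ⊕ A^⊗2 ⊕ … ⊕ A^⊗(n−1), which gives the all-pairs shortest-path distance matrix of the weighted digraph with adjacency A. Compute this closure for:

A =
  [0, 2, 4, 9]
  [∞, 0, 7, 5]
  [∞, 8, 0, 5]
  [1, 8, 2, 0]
Closure =
  [0, 2, 4, 7]
  [6, 0, 7, 5]
  [6, 8, 0, 5]
  [1, 3, 2, 0]

This is the Floyd-Warshall all-pairs shortest-path computation. For each intermediate vertex k = 0, 1, …, 3, update dist[i][j] ← min(dist[i][j], dist[i][k] + dist[k][j]). The final matrix gives, for each (i, j), the minimum total weight of any directed path from i to j (possibly empty when i = j).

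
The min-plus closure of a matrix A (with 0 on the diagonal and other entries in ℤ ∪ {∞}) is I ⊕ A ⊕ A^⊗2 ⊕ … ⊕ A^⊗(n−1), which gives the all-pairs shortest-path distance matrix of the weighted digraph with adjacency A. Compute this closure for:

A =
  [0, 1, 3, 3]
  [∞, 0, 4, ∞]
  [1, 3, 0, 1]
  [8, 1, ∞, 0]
Closure =
  [0, 1, 3, 3]
  [5, 0, 4, 5]
  [1, 2, 0, 1]
  [6, 1, 5, 0]

This is the Floyd-Warshall all-pairs shortest-path computation. For each intermediate vertex k = 0, 1, …, 3, update dist[i][j] ← min(dist[i][j], dist[i][k] + dist[k][j]). The final matrix gives, for each (i, j), the minimum total weight of any directed path from i to j (possibly empty when i = j).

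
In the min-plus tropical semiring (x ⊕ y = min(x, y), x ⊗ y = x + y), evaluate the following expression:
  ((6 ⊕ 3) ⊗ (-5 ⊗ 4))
((6 ⊕ 3) ⊗ (-5 ⊗ 4)) = 2

Expand innermost to outermost. Recall ⊕ takes the minimum of its arguments and ⊗ takes their sum. Working out the expression ((6 ⊕ 3) ⊗ (-5 ⊗ 4)) gives 2.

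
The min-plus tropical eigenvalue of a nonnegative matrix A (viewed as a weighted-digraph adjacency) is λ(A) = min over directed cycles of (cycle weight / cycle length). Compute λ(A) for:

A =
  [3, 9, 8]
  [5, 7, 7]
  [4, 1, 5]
λ(A) = 3

Enumerate directed cycles and compute their means (weight / length). Sample:
  cycle 0 → 0: weight = 3, length = 1, mean = 3/1 ≈ 3.000
  cycle 1 → 1: weight = 7, length = 1, mean = 7/1 ≈ 7.000
  cycle 2 → 2: weight = 5, length = 1, mean = 5/1 ≈ 5.000
  cycle 0 → 1 → 0: weight = 14, length = 2, mean = 14/2 ≈ 7.000
  cycle 0 → 2 → 0: weight = 12, length = 2, mean = 12/2 ≈ 6.000
  cycle 1 → 0 → 1: weight = 14, length = 2, mean = 14/2 ≈ 7.000
Minimum mean = 3.000, attained e.g. along the cycle 0 → 0 with weight 3 and length 1. So λ(A) = 3/1 = 3.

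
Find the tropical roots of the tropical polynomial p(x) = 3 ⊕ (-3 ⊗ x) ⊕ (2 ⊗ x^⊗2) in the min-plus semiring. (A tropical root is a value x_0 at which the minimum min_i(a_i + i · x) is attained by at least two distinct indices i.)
Roots: {-5, 6}

Each tropical root is a break point of the lower envelope of the lines y = a_i + i · x (there are 3 lines, with slopes 0, 1, ..., 2). Only the lines that attain the minimum somewhere contribute to roots; other lines are dominated. Here the surviving (envelope) indices are i = 2, i = 1, i = 0.
Intersections between consecutive envelope lines give the roots: for adjacent envelope indices i < j the intersection is x = (a_i − a_j) / (j − i). Reading off the sorted break points: {-5, 6}.
Verification: at each break x_0, at least two indices attain the minimum of min_i(a_i + i · x_0).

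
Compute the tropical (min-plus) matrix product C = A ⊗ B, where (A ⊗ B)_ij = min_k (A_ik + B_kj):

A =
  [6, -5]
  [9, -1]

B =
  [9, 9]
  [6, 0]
A ⊗ B =
  [1, -5]
  [5, -1]

Apply the min-plus product entry-by-entry:
  C[0][0] = min over k of (A[0][0] + B[0][0] = 6 + 9 = 15, A[0][1] + B[1][0] = -5 + 6 = 1) = 1 (attained at k = 1)
  C[0][1] = min over k of (A[0][0] + B[0][1] = 6 + 9 = 15, A[0][1] + B[1][1] = -5 + 0 = -5) = -5 (attained at k = 1)
  C[1][0] = min over k of (A[1][0] + B[0][0] = 9 + 9 = 18, A[1][1] + B[1][0] = -1 + 6 = 5) = 5 (attained at k = 1)
  C[1][1] = min over k of (A[1][0] + B[0][1] = 9 + 9 = 18, A[1][1] + B[1][1] = -1 + 0 = -1) = -1 (attained at k = 1)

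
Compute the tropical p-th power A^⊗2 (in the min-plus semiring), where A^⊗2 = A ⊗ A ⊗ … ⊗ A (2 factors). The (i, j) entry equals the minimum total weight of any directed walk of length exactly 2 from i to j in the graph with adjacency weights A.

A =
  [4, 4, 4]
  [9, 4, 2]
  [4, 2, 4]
A^⊗2 =
  [8, 6, 6]
  [6, 4, 6]
  [8, 6, 4]

Each entry (A^⊗2)_ij equals the minimum over all length-2 walks i = v_0 → v_1 → … → v_2 = j of Σ_t A[v_t][v_{t+1}]. For example, for (i, j) = (0, 2) we minimise over 3 possible intermediate vertex sequences; the minimum is 6, attained along the walk 0 → 1 → 2.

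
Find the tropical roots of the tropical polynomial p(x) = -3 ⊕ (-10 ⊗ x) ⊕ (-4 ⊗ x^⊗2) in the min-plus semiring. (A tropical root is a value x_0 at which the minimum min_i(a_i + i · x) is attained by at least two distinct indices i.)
Roots: {-6, 7}

Each tropical root is a break point of the lower envelope of the lines y = a_i + i · x (there are 3 lines, with slopes 0, 1, ..., 2). Only the lines that attain the minimum somewhere contribute to roots; other lines are dominated. Here the surviving (envelope) indices are i = 2, i = 1, i = 0.
Intersections between consecutive envelope lines give the roots: for adjacent envelope indices i < j the intersection is x = (a_i − a_j) / (j − i). Reading off the sorted break points: {-6, 7}.
Verification: at each break x_0, at least two indices attain the minimum of min_i(a_i + i · x_0).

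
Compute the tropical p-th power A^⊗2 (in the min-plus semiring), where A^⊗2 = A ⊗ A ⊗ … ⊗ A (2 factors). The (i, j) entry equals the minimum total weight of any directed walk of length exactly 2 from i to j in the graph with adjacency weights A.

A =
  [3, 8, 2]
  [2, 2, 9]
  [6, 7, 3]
A^⊗2 =
  [6, 9, 5]
  [4, 4, 4]
  [9, 9, 6]

Each entry (A^⊗2)_ij equals the minimum over all length-2 walks i = v_0 → v_1 → … → v_2 = j of Σ_t A[v_t][v_{t+1}]. For example, for (i, j) = (0, 2) we minimise over 3 possible intermediate vertex sequences; the minimum is 5, attained along the walk 0 → 0 → 2.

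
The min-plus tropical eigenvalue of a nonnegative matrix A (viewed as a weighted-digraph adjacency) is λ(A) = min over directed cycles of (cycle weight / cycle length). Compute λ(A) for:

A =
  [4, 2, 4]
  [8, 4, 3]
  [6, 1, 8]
λ(A) = 2

Enumerate directed cycles and compute their means (weight / length). Sample:
  cycle 0 → 0: weight = 4, length = 1, mean = 4/1 ≈ 4.000
  cycle 1 → 1: weight = 4, length = 1, mean = 4/1 ≈ 4.000
  cycle 2 → 2: weight = 8, length = 1, mean = 8/1 ≈ 8.000
  cycle 0 → 1 → 0: weight = 10, length = 2, mean = 10/2 ≈ 5.000
  cycle 0 → 2 → 0: weight = 10, length = 2, mean = 10/2 ≈ 5.000
  cycle 1 → 0 → 1: weight = 10, length = 2, mean = 10/2 ≈ 5.000
Minimum mean = 2.000, attained e.g. along the cycle 1 → 2 → 1 with weight 4 and length 2. So λ(A) = 4/2 = 2.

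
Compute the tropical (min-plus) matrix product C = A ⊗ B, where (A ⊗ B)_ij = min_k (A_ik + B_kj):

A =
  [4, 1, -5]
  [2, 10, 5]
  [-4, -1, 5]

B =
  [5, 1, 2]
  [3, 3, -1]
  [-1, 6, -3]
A ⊗ B =
  [-6, 1, -8]
  [4, 3, 2]
  [1, -3, -2]

Apply the min-plus product entry-by-entry:
  C[0][0] = min over k of (A[0][0] + B[0][0] = 4 + 5 = 9, A[0][1] + B[1][0] = 1 + 3 = 4, A[0][2] + B[2][0] = -5 + -1 = -6) = -6 (attained at k = 2)
  C[0][1] = min over k of (A[0][0] + B[0][1] = 4 + 1 = 5, A[0][1] + B[1][1] = 1 + 3 = 4, A[0][2] + B[2][1] = -5 + 6 = 1) = 1 (attained at k = 2)
  C[0][2] = min over k of (A[0][0] + B[0][2] = 4 + 2 = 6, A[0][1] + B[1][2] = 1 + -1 = 0, A[0][2] + B[2][2] = -5 + -3 = -8) = -8 (attained at k = 2)
  C[1][0] = min over k of (A[1][0] + B[0][0] = 2 + 5 = 7, A[1][1] + B[1][0] = 10 + 3 = 13, A[1][2] + B[2][0] = 5 + -1 = 4) = 4 (attained at k = 2)
  C[1][1] = min over k of (A[1][0] + B[0][1] = 2 + 1 = 3, A[1][1] + B[1][1] = 10 + 3 = 13, A[1][2] + B[2][1] = 5 + 6 = 11) = 3 (attained at k = 0)
  C[1][2] = min over k of (A[1][0] + B[0][2] = 2 + 2 = 4, A[1][1] + B[1][2] = 10 + -1 = 9, A[1][2] + B[2][2] = 5 + -3 = 2) = 2 (attained at k = 2)
  C[2][0] = min over k of (A[2][0] + B[0][0] = -4 + 5 = 1, A[2][1] + B[1][0] = -1 + 3 = 2, A[2][2] + B[2][0] = 5 + -1 = 4) = 1 (attained at k = 0)
  C[2][1] = min over k of (A[2][0] + B[0][1] = -4 + 1 = -3, A[2][1] + B[1][1] = -1 + 3 = 2, A[2][2] + B[2][1] = 5 + 6 = 11) = -3 (attained at k = 0)
  C[2][2] = min over k of (A[2][0] + B[0][2] = -4 + 2 = -2, A[2][1] + B[1][2] = -1 + -1 = -2, A[2][2] + B[2][2] = 5 + -3 = 2) = -2 (attained at k = 0)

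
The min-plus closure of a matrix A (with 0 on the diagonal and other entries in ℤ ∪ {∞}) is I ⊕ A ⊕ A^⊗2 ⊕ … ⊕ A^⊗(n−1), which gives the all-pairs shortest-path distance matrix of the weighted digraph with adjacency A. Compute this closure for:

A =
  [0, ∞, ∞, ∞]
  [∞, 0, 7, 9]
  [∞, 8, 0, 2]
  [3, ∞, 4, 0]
Closure =
  [0, ∞, ∞, ∞]
  [12, 0, 7, 9]
  [5, 8, 0, 2]
  [3, 12, 4, 0]

This is the Floyd-Warshall all-pairs shortest-path computation. For each intermediate vertex k = 0, 1, …, 3, update dist[i][j] ← min(dist[i][j], dist[i][k] + dist[k][j]). The final matrix gives, for each (i, j), the minimum total weight of any directed path from i to j (possibly empty when i = j).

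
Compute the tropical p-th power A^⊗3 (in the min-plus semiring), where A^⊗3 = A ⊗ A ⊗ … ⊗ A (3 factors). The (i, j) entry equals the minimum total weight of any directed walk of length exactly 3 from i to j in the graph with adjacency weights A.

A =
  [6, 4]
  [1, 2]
A^⊗3 =
  [7, 8]
  [5, 6]

Each entry (A^⊗3)_ij equals the minimum over all length-3 walks i = v_0 → v_1 → … → v_3 = j of Σ_t A[v_t][v_{t+1}]. For example, for (i, j) = (0, 1) we minimise over 4 possible intermediate vertex sequences; the minimum is 8, attained along the walk 0 → 1 → 1 → 1.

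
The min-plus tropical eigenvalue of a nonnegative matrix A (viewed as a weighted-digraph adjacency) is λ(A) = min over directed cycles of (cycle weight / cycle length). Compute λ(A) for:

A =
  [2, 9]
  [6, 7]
λ(A) = 2

Enumerate directed cycles and compute their means (weight / length). Sample:
  cycle 0 → 0: weight = 2, length = 1, mean = 2/1 ≈ 2.000
  cycle 1 → 1: weight = 7, length = 1, mean = 7/1 ≈ 7.000
  cycle 0 → 1 → 0: weight = 15, length = 2, mean = 15/2 ≈ 7.500
  cycle 1 → 0 → 1: weight = 15, length = 2, mean = 15/2 ≈ 7.500
Minimum mean = 2.000, attained e.g. along the cycle 0 → 0 with weight 2 and length 1. So λ(A) = 2/1 = 2.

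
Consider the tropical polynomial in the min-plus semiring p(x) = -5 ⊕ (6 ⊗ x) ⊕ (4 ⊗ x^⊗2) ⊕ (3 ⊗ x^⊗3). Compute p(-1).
p(-1) = -5

A tropical monomial a ⊗ x^⊗i evaluates to a + i · x. Evaluating each term at x = -1:
  Term 0 contributes -5 + 0 · -1 = -5
  Term 1 contributes 6 + 1 · -1 = 5
  Term 2 contributes 4 + 2 · -1 = 2
  Term 3 contributes 3 + 3 · -1 = 0
p(-1) = ⊕ of these = min[-5, 5, 2, 0] = -5.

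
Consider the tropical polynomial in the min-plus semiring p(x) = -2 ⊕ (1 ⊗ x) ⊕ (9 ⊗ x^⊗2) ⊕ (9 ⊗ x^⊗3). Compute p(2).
p(2) = -2

A tropical monomial a ⊗ x^⊗i evaluates to a + i · x. Evaluating each term at x = 2:
  Term 0 contributes -2 + 0 · 2 = -2
  Term 1 contributes 1 + 1 · 2 = 3
  Term 2 contributes 9 + 2 · 2 = 13
  Term 3 contributes 9 + 3 · 2 = 15
p(2) = ⊕ of these = min[-2, 3, 13, 15] = -2.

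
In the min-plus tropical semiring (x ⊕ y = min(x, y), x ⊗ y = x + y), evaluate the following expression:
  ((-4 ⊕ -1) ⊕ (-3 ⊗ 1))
((-4 ⊕ -1) ⊕ (-3 ⊗ 1)) = -4

Expand innermost to outermost. Recall ⊕ takes the minimum of its arguments and ⊗ takes their sum. Working out the expression ((-4 ⊕ -1) ⊕ (-3 ⊗ 1)) gives -4.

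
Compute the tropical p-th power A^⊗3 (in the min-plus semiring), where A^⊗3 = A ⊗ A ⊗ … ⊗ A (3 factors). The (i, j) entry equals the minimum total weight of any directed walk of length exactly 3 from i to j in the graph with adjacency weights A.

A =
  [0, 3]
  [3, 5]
A^⊗3 =
  [0, 3]
  [3, 6]

Each entry (A^⊗3)_ij equals the minimum over all length-3 walks i = v_0 → v_1 → … → v_3 = j of Σ_t A[v_t][v_{t+1}]. For example, for (i, j) = (0, 1) we minimise over 4 possible intermediate vertex sequences; the minimum is 3, attained along the walk 0 → 0 → 0 → 1.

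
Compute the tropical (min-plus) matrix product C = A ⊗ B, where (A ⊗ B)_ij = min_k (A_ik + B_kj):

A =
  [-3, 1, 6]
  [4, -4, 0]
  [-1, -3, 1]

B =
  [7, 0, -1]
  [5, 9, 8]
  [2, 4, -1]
A ⊗ B =
  [4, -3, -4]
  [1, 4, -1]
  [2, -1, -2]

Apply the min-plus product entry-by-entry:
  C[0][0] = min over k of (A[0][0] + B[0][0] = -3 + 7 = 4, A[0][1] + B[1][0] = 1 + 5 = 6, A[0][2] + B[2][0] = 6 + 2 = 8) = 4 (attained at k = 0)
  C[0][1] = min over k of (A[0][0] + B[0][1] = -3 + 0 = -3, A[0][1] + B[1][1] = 1 + 9 = 10, A[0][2] + B[2][1] = 6 + 4 = 10) = -3 (attained at k = 0)
  C[0][2] = min over k of (A[0][0] + B[0][2] = -3 + -1 = -4, A[0][1] + B[1][2] = 1 + 8 = 9, A[0][2] + B[2][2] = 6 + -1 = 5) = -4 (attained at k = 0)
  C[1][0] = min over k of (A[1][0] + B[0][0] = 4 + 7 = 11, A[1][1] + B[1][0] = -4 + 5 = 1, A[1][2] + B[2][0] = 0 + 2 = 2) = 1 (attained at k = 1)
  C[1][1] = min over k of (A[1][0] + B[0][1] = 4 + 0 = 4, A[1][1] + B[1][1] = -4 + 9 = 5, A[1][2] + B[2][1] = 0 + 4 = 4) = 4 (attained at k = 0)
  C[1][2] = min over k of (A[1][0] + B[0][2] = 4 + -1 = 3, A[1][1] + B[1][2] = -4 + 8 = 4, A[1][2] + B[2][2] = 0 + -1 = -1) = -1 (attained at k = 2)
  C[2][0] = min over k of (A[2][0] + B[0][0] = -1 + 7 = 6, A[2][1] + B[1][0] = -3 + 5 = 2, A[2][2] + B[2][0] = 1 + 2 = 3) = 2 (attained at k = 1)
  C[2][1] = min over k of (A[2][0] + B[0][1] = -1 + 0 = -1, A[2][1] + B[1][1] = -3 + 9 = 6, A[2][2] + B[2][1] = 1 + 4 = 5) = -1 (attained at k = 0)
  C[2][2] = min over k of (A[2][0] + B[0][2] = -1 + -1 = -2, A[2][1] + B[1][2] = -3 + 8 = 5, A[2][2] + B[2][2] = 1 + -1 = 0) = -2 (attained at k = 0)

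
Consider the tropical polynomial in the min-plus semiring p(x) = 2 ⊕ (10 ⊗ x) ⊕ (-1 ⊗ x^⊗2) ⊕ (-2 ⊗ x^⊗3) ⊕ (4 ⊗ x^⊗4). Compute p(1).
p(1) = 1

A tropical monomial a ⊗ x^⊗i evaluates to a + i · x. Evaluating each term at x = 1:
  Term 0 contributes 2 + 0 · 1 = 2
  Term 1 contributes 10 + 1 · 1 = 11
  Term 2 contributes -1 + 2 · 1 = 1
  Term 3 contributes -2 + 3 · 1 = 1
  Term 4 contributes 4 + 4 · 1 = 8
p(1) = ⊕ of these = min[2, 11, 1, 1, 8] = 1.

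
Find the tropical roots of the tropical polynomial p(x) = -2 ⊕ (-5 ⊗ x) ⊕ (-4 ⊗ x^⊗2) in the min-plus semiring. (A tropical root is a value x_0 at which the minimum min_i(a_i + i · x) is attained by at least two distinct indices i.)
Roots: {-1, 3}

Each tropical root is a break point of the lower envelope of the lines y = a_i + i · x (there are 3 lines, with slopes 0, 1, ..., 2). Only the lines that attain the minimum somewhere contribute to roots; other lines are dominated. Here the surviving (envelope) indices are i = 2, i = 1, i = 0.
Intersections between consecutive envelope lines give the roots: for adjacent envelope indices i < j the intersection is x = (a_i − a_j) / (j − i). Reading off the sorted break points: {-1, 3}.
Verification: at each break x_0, at least two indices attain the minimum of min_i(a_i + i · x_0).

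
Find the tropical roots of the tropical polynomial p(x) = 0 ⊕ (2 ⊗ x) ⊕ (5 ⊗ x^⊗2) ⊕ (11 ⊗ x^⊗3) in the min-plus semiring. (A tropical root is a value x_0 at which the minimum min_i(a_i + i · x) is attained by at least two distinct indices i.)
Roots: {-6, -3, -2}

Each tropical root is a break point of the lower envelope of the lines y = a_i + i · x (there are 4 lines, with slopes 0, 1, ..., 3). Only the lines that attain the minimum somewhere contribute to roots; other lines are dominated. Here the surviving (envelope) indices are i = 3, i = 2, i = 1, i = 0.
Intersections between consecutive envelope lines give the roots: for adjacent envelope indices i < j the intersection is x = (a_i − a_j) / (j − i). Reading off the sorted break points: {-6, -3, -2}.
Verification: at each break x_0, at least two indices attain the minimum of min_i(a_i + i · x_0).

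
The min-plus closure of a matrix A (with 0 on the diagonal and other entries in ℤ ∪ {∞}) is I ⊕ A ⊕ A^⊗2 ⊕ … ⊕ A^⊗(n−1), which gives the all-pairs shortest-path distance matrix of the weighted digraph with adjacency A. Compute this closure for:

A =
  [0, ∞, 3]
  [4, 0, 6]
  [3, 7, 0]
Closure =
  [0, 10, 3]
  [4, 0, 6]
  [3, 7, 0]

This is the Floyd-Warshall all-pairs shortest-path computation. For each intermediate vertex k = 0, 1, …, 2, update dist[i][j] ← min(dist[i][j], dist[i][k] + dist[k][j]). The final matrix gives, for each (i, j), the minimum total weight of any directed path from i to j (possibly empty when i = j).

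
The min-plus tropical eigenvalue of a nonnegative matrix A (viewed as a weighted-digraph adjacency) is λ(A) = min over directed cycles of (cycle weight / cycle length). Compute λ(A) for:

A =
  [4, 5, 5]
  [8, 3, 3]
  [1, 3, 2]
λ(A) = 2

Enumerate directed cycles and compute their means (weight / length). Sample:
  cycle 0 → 0: weight = 4, length = 1, mean = 4/1 ≈ 4.000
  cycle 1 → 1: weight = 3, length = 1, mean = 3/1 ≈ 3.000
  cycle 2 → 2: weight = 2, length = 1, mean = 2/1 ≈ 2.000
  cycle 0 → 1 → 0: weight = 13, length = 2, mean = 13/2 ≈ 6.500
  cycle 0 → 2 → 0: weight = 6, length = 2, mean = 6/2 ≈ 3.000
  cycle 1 → 0 → 1: weight = 13, length = 2, mean = 13/2 ≈ 6.500
Minimum mean = 2.000, attained e.g. along the cycle 2 → 2 with weight 2 and length 1. So λ(A) = 2/1 = 2.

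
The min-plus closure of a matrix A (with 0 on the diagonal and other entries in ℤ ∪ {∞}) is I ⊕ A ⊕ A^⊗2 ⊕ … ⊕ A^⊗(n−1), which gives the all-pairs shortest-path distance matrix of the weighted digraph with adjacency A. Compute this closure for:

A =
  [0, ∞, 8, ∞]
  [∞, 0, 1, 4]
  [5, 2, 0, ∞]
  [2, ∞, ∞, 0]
Closure =
  [0, 10, 8, 14]
  [6, 0, 1, 4]
  [5, 2, 0, 6]
  [2, 12, 10, 0]

This is the Floyd-Warshall all-pairs shortest-path computation. For each intermediate vertex k = 0, 1, …, 3, update dist[i][j] ← min(dist[i][j], dist[i][k] + dist[k][j]). The final matrix gives, for each (i, j), the minimum total weight of any directed path from i to j (possibly empty when i = j).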